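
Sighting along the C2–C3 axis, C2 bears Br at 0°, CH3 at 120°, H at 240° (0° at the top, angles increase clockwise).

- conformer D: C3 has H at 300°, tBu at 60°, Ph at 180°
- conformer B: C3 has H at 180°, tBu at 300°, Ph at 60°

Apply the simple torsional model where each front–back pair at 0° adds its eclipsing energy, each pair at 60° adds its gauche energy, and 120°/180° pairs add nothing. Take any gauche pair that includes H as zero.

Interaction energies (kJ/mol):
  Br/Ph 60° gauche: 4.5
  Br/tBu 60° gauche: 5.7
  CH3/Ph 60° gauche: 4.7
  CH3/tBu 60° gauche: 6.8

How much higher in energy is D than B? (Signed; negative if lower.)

+2.3 kJ/mol

D (staggered): Br–tBu gauche, CH3–tBu gauche, CH3–Ph gauche; 5.7 + 6.8 + 4.7 = 17.2 kJ/mol.
B (staggered): Br–tBu gauche, Br–Ph gauche, CH3–Ph gauche; 5.7 + 4.5 + 4.7 = 14.9 kJ/mol.
E(D) − E(B) = 17.2 − 14.9 = +2.3 kJ/mol.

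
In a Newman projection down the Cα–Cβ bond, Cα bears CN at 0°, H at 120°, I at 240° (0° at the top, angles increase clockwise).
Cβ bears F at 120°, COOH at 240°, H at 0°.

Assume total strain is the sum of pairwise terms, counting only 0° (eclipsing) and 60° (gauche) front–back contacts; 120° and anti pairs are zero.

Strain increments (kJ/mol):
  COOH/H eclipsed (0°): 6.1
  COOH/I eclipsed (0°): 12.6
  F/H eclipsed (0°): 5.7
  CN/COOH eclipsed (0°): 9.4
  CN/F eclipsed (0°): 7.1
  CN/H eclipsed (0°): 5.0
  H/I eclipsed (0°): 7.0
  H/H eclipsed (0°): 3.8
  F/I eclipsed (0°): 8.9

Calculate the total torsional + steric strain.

This conformer (eclipsed): CN–H eclipsed, H–F eclipsed, I–COOH eclipsed; 5.0 + 5.7 + 12.6 = 23.3 kJ/mol.

23.3 kJ/mol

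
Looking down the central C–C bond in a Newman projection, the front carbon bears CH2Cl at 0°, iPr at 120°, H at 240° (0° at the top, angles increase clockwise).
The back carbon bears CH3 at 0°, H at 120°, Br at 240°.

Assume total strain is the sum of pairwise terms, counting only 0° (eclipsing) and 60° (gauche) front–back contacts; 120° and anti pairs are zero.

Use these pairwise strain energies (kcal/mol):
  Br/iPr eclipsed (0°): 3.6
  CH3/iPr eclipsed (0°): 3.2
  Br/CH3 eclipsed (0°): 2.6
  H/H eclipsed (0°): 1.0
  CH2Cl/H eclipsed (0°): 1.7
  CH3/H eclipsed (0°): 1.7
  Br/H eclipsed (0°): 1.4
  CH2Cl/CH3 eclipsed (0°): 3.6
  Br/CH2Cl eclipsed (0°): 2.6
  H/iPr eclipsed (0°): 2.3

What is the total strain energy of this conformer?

This conformer (eclipsed): CH2Cl–CH3 eclipsed, iPr–H eclipsed, H–Br eclipsed; 3.6 + 2.3 + 1.4 = 7.3 kcal/mol.

7.3 kcal/mol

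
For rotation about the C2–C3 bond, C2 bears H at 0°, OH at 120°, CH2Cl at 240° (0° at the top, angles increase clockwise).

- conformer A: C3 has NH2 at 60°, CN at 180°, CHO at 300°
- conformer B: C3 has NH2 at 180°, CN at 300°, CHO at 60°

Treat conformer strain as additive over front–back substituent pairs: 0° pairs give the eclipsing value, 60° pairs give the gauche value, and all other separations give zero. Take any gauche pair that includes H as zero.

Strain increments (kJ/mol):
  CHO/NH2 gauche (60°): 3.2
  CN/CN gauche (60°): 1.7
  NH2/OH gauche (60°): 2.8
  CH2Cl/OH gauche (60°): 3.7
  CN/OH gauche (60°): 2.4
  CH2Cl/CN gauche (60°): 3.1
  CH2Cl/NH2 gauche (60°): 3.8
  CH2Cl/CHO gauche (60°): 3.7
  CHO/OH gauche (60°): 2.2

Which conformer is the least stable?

A (staggered): OH(120°)/NH2(60°) gauche 2.8; OH(120°)/CN(180°) gauche 2.4; CH2Cl(240°)/CN(180°) gauche 3.1; CH2Cl(240°)/CHO(300°) gauche 3.7 → 12.0 kJ/mol.
B (staggered): OH(120°)/NH2(180°) gauche 2.8; OH(120°)/CHO(60°) gauche 2.2; CH2Cl(240°)/NH2(180°) gauche 3.8; CH2Cl(240°)/CN(300°) gauche 3.1 → 11.9 kJ/mol.
A has the highest total (12.0 kJ/mol).

A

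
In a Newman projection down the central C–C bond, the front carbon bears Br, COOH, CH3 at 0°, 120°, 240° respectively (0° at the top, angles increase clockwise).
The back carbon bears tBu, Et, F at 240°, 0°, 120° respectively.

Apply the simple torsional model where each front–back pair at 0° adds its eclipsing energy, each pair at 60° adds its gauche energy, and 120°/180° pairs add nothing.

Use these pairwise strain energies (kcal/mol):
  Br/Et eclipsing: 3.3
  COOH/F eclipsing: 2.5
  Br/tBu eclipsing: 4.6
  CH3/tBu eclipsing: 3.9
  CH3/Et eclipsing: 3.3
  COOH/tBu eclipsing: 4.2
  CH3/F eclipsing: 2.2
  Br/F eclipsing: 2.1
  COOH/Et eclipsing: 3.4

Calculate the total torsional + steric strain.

9.7 kcal/mol

This conformer (eclipsed): Br–Et eclipsed, COOH–F eclipsed, CH3–tBu eclipsed; 3.3 + 2.5 + 3.9 = 9.7 kcal/mol.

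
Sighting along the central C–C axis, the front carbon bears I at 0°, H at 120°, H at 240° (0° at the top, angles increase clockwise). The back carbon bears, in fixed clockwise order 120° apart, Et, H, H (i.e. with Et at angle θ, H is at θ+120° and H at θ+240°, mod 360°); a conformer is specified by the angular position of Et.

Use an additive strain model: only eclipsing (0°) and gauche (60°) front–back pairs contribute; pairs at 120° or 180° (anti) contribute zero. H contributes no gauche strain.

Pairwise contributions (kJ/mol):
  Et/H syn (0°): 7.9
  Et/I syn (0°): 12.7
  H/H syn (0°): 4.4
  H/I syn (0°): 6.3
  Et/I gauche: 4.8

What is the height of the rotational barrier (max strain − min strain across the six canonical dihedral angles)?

21.5 kJ/mol

Et at 0° (eclipsed): I–Et eclipsed, H–H eclipsed, H–H eclipsed; 12.7 + 4.4 + 4.4 = 21.5 kJ/mol.
Et at 60° (staggered): I–Et gauche; 4.8 = 4.8 kJ/mol.
Et at 120° (eclipsed): I–H eclipsed, H–Et eclipsed, H–H eclipsed; 6.3 + 7.9 + 4.4 = 18.6 kJ/mol.
Et at 180° (staggered): no non-H gauche contacts → 0.0 kJ/mol.
Et at 240° (eclipsed): I–H eclipsed, H–H eclipsed, H–Et eclipsed; 6.3 + 4.4 + 7.9 = 18.6 kJ/mol.
Et at 300° (staggered): I–Et gauche; 4.8 = 4.8 kJ/mol.
Max at 0° (21.5 kJ/mol), min at 180° (0.0 kJ/mol); barrier = 21.5 kJ/mol.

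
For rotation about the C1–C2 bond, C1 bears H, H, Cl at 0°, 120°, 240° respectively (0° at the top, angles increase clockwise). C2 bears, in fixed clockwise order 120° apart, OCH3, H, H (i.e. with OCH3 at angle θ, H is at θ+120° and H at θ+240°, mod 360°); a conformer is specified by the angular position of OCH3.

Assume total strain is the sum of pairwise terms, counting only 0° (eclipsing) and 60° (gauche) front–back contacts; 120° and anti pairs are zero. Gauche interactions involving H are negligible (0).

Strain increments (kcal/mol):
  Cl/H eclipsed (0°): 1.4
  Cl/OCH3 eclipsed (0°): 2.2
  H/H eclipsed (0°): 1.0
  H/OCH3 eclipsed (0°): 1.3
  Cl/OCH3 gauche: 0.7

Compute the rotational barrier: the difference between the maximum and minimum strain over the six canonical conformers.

4.2 kcal/mol

OCH3 at 0° (eclipsed): H–OCH3 eclipsed, H–H eclipsed, Cl–H eclipsed; 1.3 + 1.0 + 1.4 = 3.7 kcal/mol.
OCH3 at 60° (staggered): no non-H gauche contacts → 0.0 kcal/mol.
OCH3 at 120° (eclipsed): H–H eclipsed, H–OCH3 eclipsed, Cl–H eclipsed; 1.0 + 1.3 + 1.4 = 3.7 kcal/mol.
OCH3 at 180° (staggered): Cl–OCH3 gauche; 0.7 = 0.7 kcal/mol.
OCH3 at 240° (eclipsed): H–H eclipsed, H–H eclipsed, Cl–OCH3 eclipsed; 1.0 + 1.0 + 2.2 = 4.2 kcal/mol.
OCH3 at 300° (staggered): Cl–OCH3 gauche; 0.7 = 0.7 kcal/mol.
Max at 240° (4.2 kcal/mol), min at 60° (0.0 kcal/mol); barrier = 4.2 kcal/mol.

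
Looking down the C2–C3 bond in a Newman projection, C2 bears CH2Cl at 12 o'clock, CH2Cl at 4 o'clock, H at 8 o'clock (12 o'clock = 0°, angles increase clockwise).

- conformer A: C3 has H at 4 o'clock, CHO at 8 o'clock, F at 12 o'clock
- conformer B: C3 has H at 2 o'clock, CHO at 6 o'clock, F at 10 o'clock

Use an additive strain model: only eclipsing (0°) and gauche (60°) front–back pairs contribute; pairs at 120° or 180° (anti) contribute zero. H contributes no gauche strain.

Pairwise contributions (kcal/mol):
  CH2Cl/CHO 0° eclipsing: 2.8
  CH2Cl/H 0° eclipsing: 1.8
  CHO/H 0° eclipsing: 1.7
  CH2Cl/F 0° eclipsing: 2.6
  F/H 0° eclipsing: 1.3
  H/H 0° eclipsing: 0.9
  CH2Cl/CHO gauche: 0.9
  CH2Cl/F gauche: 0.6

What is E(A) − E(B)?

A (eclipsed): CH2Cl(0°)/F(0°) eclipsed 2.6; CH2Cl(120°)/H(120°) eclipsed 1.8; H(240°)/CHO(240°) eclipsed 1.7 → 6.1 kcal/mol.
B (staggered): CH2Cl(0°)/F(300°) gauche 0.6; CH2Cl(120°)/CHO(180°) gauche 0.9 → 1.5 kcal/mol.
E(A) − E(B) = 6.1 − 1.5 = +4.6 kcal/mol.

+4.6 kcal/mol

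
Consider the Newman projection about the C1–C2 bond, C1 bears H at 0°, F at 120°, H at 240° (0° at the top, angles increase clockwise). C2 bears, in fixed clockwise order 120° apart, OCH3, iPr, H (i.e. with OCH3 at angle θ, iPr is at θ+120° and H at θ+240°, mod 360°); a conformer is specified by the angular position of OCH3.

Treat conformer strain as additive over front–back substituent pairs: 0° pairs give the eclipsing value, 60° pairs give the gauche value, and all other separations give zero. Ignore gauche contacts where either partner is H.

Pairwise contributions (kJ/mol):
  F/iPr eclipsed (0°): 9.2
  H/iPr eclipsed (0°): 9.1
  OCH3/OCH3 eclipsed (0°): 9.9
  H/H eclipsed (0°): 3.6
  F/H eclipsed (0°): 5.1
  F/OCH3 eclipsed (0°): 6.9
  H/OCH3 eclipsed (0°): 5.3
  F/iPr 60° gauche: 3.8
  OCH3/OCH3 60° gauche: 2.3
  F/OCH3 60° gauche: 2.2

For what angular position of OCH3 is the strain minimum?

OCH3 at 0° (eclipsed): H(0°)/OCH3(0°) eclipsed 5.3; F(120°)/iPr(120°) eclipsed 9.2; H(240°)/H(240°) eclipsed 3.6 → 18.1 kJ/mol.
OCH3 at 60° (staggered): F(120°)/OCH3(60°) gauche 2.2; F(120°)/iPr(180°) gauche 3.8 → 6.0 kJ/mol.
OCH3 at 120° (eclipsed): H(0°)/H(0°) eclipsed 3.6; F(120°)/OCH3(120°) eclipsed 6.9; H(240°)/iPr(240°) eclipsed 9.1 → 19.6 kJ/mol.
OCH3 at 180° (staggered): F(120°)/OCH3(180°) gauche 2.2 → 2.2 kJ/mol.
OCH3 at 240° (eclipsed): H(0°)/iPr(0°) eclipsed 9.1; F(120°)/H(120°) eclipsed 5.1; H(240°)/OCH3(240°) eclipsed 5.3 → 19.5 kJ/mol.
OCH3 at 300° (staggered): F(120°)/iPr(60°) gauche 3.8 → 3.8 kJ/mol.
The minimum (2.2 kJ/mol) occurs with OCH3 at 180°.

180°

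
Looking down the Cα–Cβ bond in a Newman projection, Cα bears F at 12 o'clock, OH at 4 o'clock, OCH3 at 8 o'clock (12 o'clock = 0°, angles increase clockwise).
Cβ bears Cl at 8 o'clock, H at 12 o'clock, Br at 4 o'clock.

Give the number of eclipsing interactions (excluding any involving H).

Non-H eclipsing pairs: OH(120°)/Br(120°); OCH3(240°)/Cl(240°) — 2 interactions.

2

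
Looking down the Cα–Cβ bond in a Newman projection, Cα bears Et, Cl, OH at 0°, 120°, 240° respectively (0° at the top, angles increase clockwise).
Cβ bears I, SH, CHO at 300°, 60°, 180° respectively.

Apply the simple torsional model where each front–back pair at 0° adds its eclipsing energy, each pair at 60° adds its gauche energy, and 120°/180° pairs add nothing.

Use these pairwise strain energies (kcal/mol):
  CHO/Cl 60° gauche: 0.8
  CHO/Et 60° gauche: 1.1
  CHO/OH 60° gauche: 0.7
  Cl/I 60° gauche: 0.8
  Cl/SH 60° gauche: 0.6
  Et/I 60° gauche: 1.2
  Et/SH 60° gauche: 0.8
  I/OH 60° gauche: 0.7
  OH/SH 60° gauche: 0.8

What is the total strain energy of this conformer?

This conformer (staggered): Et(0°)/I(300°) gauche 1.2; Et(0°)/SH(60°) gauche 0.8; Cl(120°)/SH(60°) gauche 0.6; Cl(120°)/CHO(180°) gauche 0.8; OH(240°)/I(300°) gauche 0.7; OH(240°)/CHO(180°) gauche 0.7 → 4.8 kcal/mol.

4.8 kcal/mol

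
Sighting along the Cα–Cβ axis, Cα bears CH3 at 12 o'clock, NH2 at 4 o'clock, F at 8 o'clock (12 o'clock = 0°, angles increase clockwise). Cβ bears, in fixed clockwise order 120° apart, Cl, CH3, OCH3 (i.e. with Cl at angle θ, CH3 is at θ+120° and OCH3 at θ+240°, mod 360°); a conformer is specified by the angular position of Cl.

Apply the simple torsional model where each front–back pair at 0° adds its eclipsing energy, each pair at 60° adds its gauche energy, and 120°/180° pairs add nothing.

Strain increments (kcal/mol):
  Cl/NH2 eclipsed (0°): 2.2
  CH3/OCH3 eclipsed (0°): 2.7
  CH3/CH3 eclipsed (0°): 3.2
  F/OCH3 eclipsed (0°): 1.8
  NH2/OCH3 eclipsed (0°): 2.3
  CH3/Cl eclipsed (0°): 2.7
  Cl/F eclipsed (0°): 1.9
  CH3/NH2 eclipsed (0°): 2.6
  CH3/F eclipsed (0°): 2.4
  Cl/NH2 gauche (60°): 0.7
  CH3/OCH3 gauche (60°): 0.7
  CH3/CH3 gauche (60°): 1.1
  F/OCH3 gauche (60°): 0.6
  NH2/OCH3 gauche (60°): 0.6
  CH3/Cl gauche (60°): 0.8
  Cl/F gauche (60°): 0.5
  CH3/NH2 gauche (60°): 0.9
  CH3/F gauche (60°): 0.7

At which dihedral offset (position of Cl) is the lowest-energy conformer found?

180°

Cl at 0° is eclipsed. CH3 at 0° is eclipsed with Cl at 0° (2.7); NH2 at 120° is eclipsed with CH3 at 120° (2.6); F at 240° is eclipsed with OCH3 at 240° (1.8). Total 7.1 kcal/mol.
Cl at 60° is staggered. CH3 at 0° is gauche with Cl at 60° (0.8); CH3 at 0° is gauche with OCH3 at 300° (0.7); NH2 at 120° is gauche with Cl at 60° (0.7); NH2 at 120° is gauche with CH3 at 180° (0.9); F at 240° is gauche with CH3 at 180° (0.7); F at 240° is gauche with OCH3 at 300° (0.6). Total 4.4 kcal/mol.
Cl at 120° is eclipsed. CH3 at 0° is eclipsed with OCH3 at 0° (2.7); NH2 at 120° is eclipsed with Cl at 120° (2.2); F at 240° is eclipsed with CH3 at 240° (2.4). Total 7.3 kcal/mol.
Cl at 180° is staggered. CH3 at 0° is gauche with CH3 at 300° (1.1); CH3 at 0° is gauche with OCH3 at 60° (0.7); NH2 at 120° is gauche with Cl at 180° (0.7); NH2 at 120° is gauche with OCH3 at 60° (0.6); F at 240° is gauche with Cl at 180° (0.5); F at 240° is gauche with CH3 at 300° (0.7). Total 4.3 kcal/mol.
Cl at 240° is eclipsed. CH3 at 0° is eclipsed with CH3 at 0° (3.2); NH2 at 120° is eclipsed with OCH3 at 120° (2.3); F at 240° is eclipsed with Cl at 240° (1.9). Total 7.4 kcal/mol.
Cl at 300° is staggered. CH3 at 0° is gauche with Cl at 300° (0.8); CH3 at 0° is gauche with CH3 at 60° (1.1); NH2 at 120° is gauche with CH3 at 60° (0.9); NH2 at 120° is gauche with OCH3 at 180° (0.6); F at 240° is gauche with Cl at 300° (0.5); F at 240° is gauche with OCH3 at 180° (0.6). Total 4.5 kcal/mol.
The minimum (4.3 kcal/mol) occurs with Cl at 180°.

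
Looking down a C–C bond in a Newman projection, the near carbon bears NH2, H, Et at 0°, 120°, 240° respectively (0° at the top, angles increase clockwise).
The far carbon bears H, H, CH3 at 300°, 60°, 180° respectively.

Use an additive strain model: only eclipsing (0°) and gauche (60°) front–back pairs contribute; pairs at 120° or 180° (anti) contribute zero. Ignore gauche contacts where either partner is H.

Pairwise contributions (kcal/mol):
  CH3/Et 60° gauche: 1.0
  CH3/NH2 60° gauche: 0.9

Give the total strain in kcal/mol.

This conformer (staggered): Et–CH3 gauche; 1.0 = 1.0 kcal/mol.

1.0 kcal/mol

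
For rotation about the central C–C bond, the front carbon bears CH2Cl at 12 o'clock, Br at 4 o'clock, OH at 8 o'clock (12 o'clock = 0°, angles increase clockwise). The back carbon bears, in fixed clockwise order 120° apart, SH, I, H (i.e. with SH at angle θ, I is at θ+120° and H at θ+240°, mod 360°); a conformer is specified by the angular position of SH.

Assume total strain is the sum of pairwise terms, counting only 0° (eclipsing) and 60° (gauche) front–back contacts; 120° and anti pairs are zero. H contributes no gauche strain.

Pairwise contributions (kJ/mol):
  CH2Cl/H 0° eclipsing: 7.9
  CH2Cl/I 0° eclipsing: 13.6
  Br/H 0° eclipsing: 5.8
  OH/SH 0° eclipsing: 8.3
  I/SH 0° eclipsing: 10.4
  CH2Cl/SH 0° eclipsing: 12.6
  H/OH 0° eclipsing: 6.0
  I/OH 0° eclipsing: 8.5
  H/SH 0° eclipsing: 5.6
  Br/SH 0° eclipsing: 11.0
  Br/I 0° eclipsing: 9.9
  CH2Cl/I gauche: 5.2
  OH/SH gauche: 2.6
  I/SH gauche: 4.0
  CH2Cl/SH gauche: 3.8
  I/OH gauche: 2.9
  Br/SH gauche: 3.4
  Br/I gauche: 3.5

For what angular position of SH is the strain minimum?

SH at 0° (eclipsed): CH2Cl(0°)/SH(0°) eclipsed 12.6; Br(120°)/I(120°) eclipsed 9.9; OH(240°)/H(240°) eclipsed 6.0 → 28.5 kJ/mol.
SH at 60° (staggered): CH2Cl(0°)/SH(60°) gauche 3.8; Br(120°)/SH(60°) gauche 3.4; Br(120°)/I(180°) gauche 3.5; OH(240°)/I(180°) gauche 2.9 → 13.6 kJ/mol.
SH at 120° (eclipsed): CH2Cl(0°)/H(0°) eclipsed 7.9; Br(120°)/SH(120°) eclipsed 11.0; OH(240°)/I(240°) eclipsed 8.5 → 27.4 kJ/mol.
SH at 180° (staggered): CH2Cl(0°)/I(300°) gauche 5.2; Br(120°)/SH(180°) gauche 3.4; OH(240°)/SH(180°) gauche 2.6; OH(240°)/I(300°) gauche 2.9 → 14.1 kJ/mol.
SH at 240° (eclipsed): CH2Cl(0°)/I(0°) eclipsed 13.6; Br(120°)/H(120°) eclipsed 5.8; OH(240°)/SH(240°) eclipsed 8.3 → 27.7 kJ/mol.
SH at 300° (staggered): CH2Cl(0°)/SH(300°) gauche 3.8; CH2Cl(0°)/I(60°) gauche 5.2; Br(120°)/I(60°) gauche 3.5; OH(240°)/SH(300°) gauche 2.6 → 15.1 kJ/mol.
The minimum (13.6 kJ/mol) occurs with SH at 60°.

60°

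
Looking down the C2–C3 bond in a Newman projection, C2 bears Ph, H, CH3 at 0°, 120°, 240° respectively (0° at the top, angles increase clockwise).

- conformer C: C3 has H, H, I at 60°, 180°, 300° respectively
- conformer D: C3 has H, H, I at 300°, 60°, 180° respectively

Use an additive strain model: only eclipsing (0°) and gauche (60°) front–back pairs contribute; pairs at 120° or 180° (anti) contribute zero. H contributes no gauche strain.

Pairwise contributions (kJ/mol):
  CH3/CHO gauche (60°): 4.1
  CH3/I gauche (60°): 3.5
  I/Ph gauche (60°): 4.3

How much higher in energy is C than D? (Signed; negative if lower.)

C is staggered. Ph at 0° is gauche with I at 300° (4.3); CH3 at 240° is gauche with I at 300° (3.5). Total 7.8 kJ/mol.
D is staggered. CH3 at 240° is gauche with I at 180° (3.5). Total 3.5 kJ/mol.
E(C) − E(D) = 7.8 − 3.5 = +4.3 kJ/mol.

+4.3 kJ/mol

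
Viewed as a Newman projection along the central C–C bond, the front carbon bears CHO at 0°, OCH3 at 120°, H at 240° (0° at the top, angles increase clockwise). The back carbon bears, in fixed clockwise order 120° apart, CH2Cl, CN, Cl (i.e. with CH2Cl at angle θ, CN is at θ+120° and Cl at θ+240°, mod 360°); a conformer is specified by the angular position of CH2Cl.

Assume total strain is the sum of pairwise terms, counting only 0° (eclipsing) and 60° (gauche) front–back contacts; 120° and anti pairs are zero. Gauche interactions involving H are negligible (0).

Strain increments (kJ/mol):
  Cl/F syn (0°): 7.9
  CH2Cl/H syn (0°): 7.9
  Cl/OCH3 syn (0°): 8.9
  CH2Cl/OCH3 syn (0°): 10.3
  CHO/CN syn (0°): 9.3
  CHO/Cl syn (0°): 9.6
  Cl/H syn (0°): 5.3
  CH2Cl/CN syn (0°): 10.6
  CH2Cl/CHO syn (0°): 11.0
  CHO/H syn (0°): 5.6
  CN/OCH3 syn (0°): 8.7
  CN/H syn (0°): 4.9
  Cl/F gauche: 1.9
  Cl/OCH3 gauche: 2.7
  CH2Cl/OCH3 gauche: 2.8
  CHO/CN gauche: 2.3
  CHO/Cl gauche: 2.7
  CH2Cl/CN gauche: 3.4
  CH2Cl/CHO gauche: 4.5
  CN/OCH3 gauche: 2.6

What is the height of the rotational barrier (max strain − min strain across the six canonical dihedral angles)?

15.6 kJ/mol

CH2Cl at 0° (eclipsed): CHO(0°)/CH2Cl(0°) eclipsed 11.0; OCH3(120°)/CN(120°) eclipsed 8.7; H(240°)/Cl(240°) eclipsed 5.3 → 25.0 kJ/mol.
CH2Cl at 60° (staggered): CHO(0°)/CH2Cl(60°) gauche 4.5; CHO(0°)/Cl(300°) gauche 2.7; OCH3(120°)/CH2Cl(60°) gauche 2.8; OCH3(120°)/CN(180°) gauche 2.6 → 12.6 kJ/mol.
CH2Cl at 120° (eclipsed): CHO(0°)/Cl(0°) eclipsed 9.6; OCH3(120°)/CH2Cl(120°) eclipsed 10.3; H(240°)/CN(240°) eclipsed 4.9 → 24.8 kJ/mol.
CH2Cl at 180° (staggered): CHO(0°)/CN(300°) gauche 2.3; CHO(0°)/Cl(60°) gauche 2.7; OCH3(120°)/CH2Cl(180°) gauche 2.8; OCH3(120°)/Cl(60°) gauche 2.7 → 10.5 kJ/mol.
CH2Cl at 240° (eclipsed): CHO(0°)/CN(0°) eclipsed 9.3; OCH3(120°)/Cl(120°) eclipsed 8.9; H(240°)/CH2Cl(240°) eclipsed 7.9 → 26.1 kJ/mol.
CH2Cl at 300° (staggered): CHO(0°)/CH2Cl(300°) gauche 4.5; CHO(0°)/CN(60°) gauche 2.3; OCH3(120°)/CN(60°) gauche 2.6; OCH3(120°)/Cl(180°) gauche 2.7 → 12.1 kJ/mol.
Max at 240° (26.1 kJ/mol), min at 180° (10.5 kJ/mol); barrier = 15.6 kJ/mol.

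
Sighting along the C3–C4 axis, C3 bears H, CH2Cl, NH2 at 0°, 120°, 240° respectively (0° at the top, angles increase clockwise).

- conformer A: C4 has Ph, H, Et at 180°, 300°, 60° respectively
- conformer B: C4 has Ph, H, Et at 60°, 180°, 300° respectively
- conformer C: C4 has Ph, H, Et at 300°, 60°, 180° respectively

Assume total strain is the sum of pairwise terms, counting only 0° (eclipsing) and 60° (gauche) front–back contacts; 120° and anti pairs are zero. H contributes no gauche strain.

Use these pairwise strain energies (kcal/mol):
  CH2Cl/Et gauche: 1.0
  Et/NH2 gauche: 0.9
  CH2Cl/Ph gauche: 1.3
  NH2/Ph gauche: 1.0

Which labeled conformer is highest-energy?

A

A (staggered): CH2Cl–Ph gauche, CH2Cl–Et gauche, NH2–Ph gauche; 1.3 + 1.0 + 1.0 = 3.3 kcal/mol.
B (staggered): CH2Cl–Ph gauche, NH2–Et gauche; 1.3 + 0.9 = 2.2 kcal/mol.
C (staggered): CH2Cl–Et gauche, NH2–Ph gauche, NH2–Et gauche; 1.0 + 1.0 + 0.9 = 2.9 kcal/mol.
A has the highest total (3.3 kcal/mol).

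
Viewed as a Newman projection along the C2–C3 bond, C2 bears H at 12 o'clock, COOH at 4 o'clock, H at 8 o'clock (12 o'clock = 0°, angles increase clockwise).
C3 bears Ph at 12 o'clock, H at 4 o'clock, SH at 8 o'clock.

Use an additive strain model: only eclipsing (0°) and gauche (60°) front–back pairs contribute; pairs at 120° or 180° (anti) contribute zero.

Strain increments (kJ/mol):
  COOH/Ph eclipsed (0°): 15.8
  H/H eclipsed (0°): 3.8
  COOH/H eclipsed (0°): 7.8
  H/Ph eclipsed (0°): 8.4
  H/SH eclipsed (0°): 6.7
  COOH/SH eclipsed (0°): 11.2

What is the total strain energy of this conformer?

22.9 kJ/mol

This conformer is eclipsed. H at 0° is eclipsed with Ph at 0° (8.4); COOH at 120° is eclipsed with H at 120° (7.8); H at 240° is eclipsed with SH at 240° (6.7). Total 22.9 kJ/mol.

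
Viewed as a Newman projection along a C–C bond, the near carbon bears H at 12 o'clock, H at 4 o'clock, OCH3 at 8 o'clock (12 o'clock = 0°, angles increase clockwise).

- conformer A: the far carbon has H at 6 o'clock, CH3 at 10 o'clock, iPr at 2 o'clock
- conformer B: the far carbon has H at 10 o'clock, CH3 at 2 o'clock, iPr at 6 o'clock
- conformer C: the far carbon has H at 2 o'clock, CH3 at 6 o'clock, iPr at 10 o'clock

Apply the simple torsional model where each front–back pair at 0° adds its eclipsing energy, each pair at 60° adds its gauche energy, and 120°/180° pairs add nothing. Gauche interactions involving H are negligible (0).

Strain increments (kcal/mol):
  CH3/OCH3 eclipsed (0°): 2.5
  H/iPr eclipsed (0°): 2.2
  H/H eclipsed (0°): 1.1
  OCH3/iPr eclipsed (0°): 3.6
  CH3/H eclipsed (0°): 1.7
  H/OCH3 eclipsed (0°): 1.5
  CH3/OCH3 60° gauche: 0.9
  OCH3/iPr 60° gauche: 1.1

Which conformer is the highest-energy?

A is staggered. OCH3 at 240° is gauche with CH3 at 300° (0.9). Total 0.9 kcal/mol.
B is staggered. OCH3 at 240° is gauche with iPr at 180° (1.1). Total 1.1 kcal/mol.
C is staggered. OCH3 at 240° is gauche with CH3 at 180° (0.9); OCH3 at 240° is gauche with iPr at 300° (1.1). Total 2.0 kcal/mol.
C has the highest total (2.0 kcal/mol).

C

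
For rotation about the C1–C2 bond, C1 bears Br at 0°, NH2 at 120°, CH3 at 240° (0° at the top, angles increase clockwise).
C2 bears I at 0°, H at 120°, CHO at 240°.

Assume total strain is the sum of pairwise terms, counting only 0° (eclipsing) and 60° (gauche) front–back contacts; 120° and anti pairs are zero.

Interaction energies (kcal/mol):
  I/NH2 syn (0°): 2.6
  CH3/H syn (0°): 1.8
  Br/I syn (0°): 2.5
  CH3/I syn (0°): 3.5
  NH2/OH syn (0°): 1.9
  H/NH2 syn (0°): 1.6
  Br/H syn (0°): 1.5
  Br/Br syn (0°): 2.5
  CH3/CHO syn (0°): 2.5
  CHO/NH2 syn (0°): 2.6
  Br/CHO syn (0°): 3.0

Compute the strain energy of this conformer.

This conformer (eclipsed): Br(0°)/I(0°) eclipsed 2.5; NH2(120°)/H(120°) eclipsed 1.6; CH3(240°)/CHO(240°) eclipsed 2.5 → 6.6 kcal/mol.

6.6 kcal/mol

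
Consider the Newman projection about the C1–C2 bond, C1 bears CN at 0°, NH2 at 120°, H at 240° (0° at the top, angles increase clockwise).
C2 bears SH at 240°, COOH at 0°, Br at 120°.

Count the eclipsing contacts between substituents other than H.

2

Non-H eclipsing pairs: CN(0°)/COOH(0°); NH2(120°)/Br(120°) — 2 interactions.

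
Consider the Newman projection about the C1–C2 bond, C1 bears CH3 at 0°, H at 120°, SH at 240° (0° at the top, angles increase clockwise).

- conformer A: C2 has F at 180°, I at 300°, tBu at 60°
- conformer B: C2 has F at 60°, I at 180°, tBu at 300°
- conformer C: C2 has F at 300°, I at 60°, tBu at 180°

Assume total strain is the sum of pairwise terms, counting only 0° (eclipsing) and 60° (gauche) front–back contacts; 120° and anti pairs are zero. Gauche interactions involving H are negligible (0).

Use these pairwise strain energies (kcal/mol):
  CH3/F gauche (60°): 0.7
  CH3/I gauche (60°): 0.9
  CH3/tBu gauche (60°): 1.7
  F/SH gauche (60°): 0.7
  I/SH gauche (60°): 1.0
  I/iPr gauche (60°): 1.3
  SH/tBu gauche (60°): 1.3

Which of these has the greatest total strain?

B

A (staggered): CH3–I gauche, CH3–tBu gauche, SH–F gauche, SH–I gauche; 0.9 + 1.7 + 0.7 + 1.0 = 4.3 kcal/mol.
B (staggered): CH3–F gauche, CH3–tBu gauche, SH–I gauche, SH–tBu gauche; 0.7 + 1.7 + 1.0 + 1.3 = 4.7 kcal/mol.
C (staggered): CH3–F gauche, CH3–I gauche, SH–F gauche, SH–tBu gauche; 0.7 + 0.9 + 0.7 + 1.3 = 3.6 kcal/mol.
B has the highest total (4.7 kcal/mol).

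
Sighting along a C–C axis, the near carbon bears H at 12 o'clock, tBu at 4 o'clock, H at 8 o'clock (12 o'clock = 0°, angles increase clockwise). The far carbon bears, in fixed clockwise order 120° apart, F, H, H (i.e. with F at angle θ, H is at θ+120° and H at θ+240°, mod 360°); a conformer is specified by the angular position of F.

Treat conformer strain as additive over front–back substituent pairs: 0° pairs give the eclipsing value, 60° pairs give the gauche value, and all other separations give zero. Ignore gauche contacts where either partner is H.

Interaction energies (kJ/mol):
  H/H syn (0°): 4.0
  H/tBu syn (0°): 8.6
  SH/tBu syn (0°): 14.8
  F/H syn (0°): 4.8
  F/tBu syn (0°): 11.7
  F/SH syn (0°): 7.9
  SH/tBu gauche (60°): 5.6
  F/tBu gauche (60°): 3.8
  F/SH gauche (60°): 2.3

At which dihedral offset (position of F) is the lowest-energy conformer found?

F at 0° is eclipsed. H at 0° is eclipsed with F at 0° (4.8); tBu at 120° is eclipsed with H at 120° (8.6); H at 240° is eclipsed with H at 240° (4.0). Total 17.4 kJ/mol.
F at 60° is staggered. tBu at 120° is gauche with F at 60° (3.8). Total 3.8 kJ/mol.
F at 120° is eclipsed. H at 0° is eclipsed with H at 0° (4.0); tBu at 120° is eclipsed with F at 120° (11.7); H at 240° is eclipsed with H at 240° (4.0). Total 19.7 kJ/mol.
F at 180° is staggered. tBu at 120° is gauche with F at 180° (3.8). Total 3.8 kJ/mol.
F at 240° is eclipsed. H at 0° is eclipsed with H at 0° (4.0); tBu at 120° is eclipsed with H at 120° (8.6); H at 240° is eclipsed with F at 240° (4.8). Total 17.4 kJ/mol.
F at 300° (staggered): no non-H gauche contacts → 0.0 kJ/mol.
The minimum (0.0 kJ/mol) occurs with F at 300°.

300°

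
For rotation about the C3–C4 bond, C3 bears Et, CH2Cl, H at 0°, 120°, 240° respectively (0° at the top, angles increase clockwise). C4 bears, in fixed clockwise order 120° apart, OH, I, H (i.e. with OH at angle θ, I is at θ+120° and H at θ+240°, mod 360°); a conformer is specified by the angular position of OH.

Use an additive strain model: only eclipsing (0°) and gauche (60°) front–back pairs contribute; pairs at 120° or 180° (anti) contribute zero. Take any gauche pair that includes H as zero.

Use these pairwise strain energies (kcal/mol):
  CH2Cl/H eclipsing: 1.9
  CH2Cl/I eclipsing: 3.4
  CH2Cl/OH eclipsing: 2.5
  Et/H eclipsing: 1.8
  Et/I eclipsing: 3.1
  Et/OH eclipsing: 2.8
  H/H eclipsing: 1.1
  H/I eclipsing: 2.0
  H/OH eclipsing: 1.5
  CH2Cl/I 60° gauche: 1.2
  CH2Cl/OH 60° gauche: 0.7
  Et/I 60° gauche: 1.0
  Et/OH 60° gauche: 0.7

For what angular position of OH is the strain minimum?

180°

OH at 0° (eclipsed): Et(0°)/OH(0°) eclipsed 2.8; CH2Cl(120°)/I(120°) eclipsed 3.4; H(240°)/H(240°) eclipsed 1.1 → 7.3 kcal/mol.
OH at 60° (staggered): Et(0°)/OH(60°) gauche 0.7; CH2Cl(120°)/OH(60°) gauche 0.7; CH2Cl(120°)/I(180°) gauche 1.2 → 2.6 kcal/mol.
OH at 120° (eclipsed): Et(0°)/H(0°) eclipsed 1.8; CH2Cl(120°)/OH(120°) eclipsed 2.5; H(240°)/I(240°) eclipsed 2.0 → 6.3 kcal/mol.
OH at 180° (staggered): Et(0°)/I(300°) gauche 1.0; CH2Cl(120°)/OH(180°) gauche 0.7 → 1.7 kcal/mol.
OH at 240° (eclipsed): Et(0°)/I(0°) eclipsed 3.1; CH2Cl(120°)/H(120°) eclipsed 1.9; H(240°)/OH(240°) eclipsed 1.5 → 6.5 kcal/mol.
OH at 300° (staggered): Et(0°)/OH(300°) gauche 0.7; Et(0°)/I(60°) gauche 1.0; CH2Cl(120°)/I(60°) gauche 1.2 → 2.9 kcal/mol.
The minimum (1.7 kcal/mol) occurs with OH at 180°.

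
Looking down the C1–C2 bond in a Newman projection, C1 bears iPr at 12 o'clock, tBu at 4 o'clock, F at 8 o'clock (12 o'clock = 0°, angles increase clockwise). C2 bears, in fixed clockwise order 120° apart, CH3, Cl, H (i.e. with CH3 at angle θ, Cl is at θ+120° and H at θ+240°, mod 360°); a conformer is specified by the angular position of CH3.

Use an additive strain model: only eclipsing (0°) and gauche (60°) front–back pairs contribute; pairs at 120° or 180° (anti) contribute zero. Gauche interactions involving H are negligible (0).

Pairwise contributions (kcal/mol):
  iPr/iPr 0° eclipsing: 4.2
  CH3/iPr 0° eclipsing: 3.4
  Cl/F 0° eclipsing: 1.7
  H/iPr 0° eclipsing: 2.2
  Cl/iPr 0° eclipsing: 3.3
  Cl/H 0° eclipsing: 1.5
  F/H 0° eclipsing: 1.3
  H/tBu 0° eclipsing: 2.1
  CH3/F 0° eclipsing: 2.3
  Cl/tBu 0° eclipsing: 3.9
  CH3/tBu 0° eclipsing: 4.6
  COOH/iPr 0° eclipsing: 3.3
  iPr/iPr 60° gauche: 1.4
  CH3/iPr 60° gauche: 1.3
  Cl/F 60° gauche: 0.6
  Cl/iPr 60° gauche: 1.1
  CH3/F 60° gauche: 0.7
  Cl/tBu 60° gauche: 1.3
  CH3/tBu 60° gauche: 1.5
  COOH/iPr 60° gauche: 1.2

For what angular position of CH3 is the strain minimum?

180°

CH3 at 0° (eclipsed): iPr(0°)/CH3(0°) eclipsed 3.4; tBu(120°)/Cl(120°) eclipsed 3.9; F(240°)/H(240°) eclipsed 1.3 → 8.6 kcal/mol.
CH3 at 60° (staggered): iPr(0°)/CH3(60°) gauche 1.3; tBu(120°)/CH3(60°) gauche 1.5; tBu(120°)/Cl(180°) gauche 1.3; F(240°)/Cl(180°) gauche 0.6 → 4.7 kcal/mol.
CH3 at 120° (eclipsed): iPr(0°)/H(0°) eclipsed 2.2; tBu(120°)/CH3(120°) eclipsed 4.6; F(240°)/Cl(240°) eclipsed 1.7 → 8.5 kcal/mol.
CH3 at 180° (staggered): iPr(0°)/Cl(300°) gauche 1.1; tBu(120°)/CH3(180°) gauche 1.5; F(240°)/CH3(180°) gauche 0.7; F(240°)/Cl(300°) gauche 0.6 → 3.9 kcal/mol.
CH3 at 240° (eclipsed): iPr(0°)/Cl(0°) eclipsed 3.3; tBu(120°)/H(120°) eclipsed 2.1; F(240°)/CH3(240°) eclipsed 2.3 → 7.7 kcal/mol.
CH3 at 300° (staggered): iPr(0°)/CH3(300°) gauche 1.3; iPr(0°)/Cl(60°) gauche 1.1; tBu(120°)/Cl(60°) gauche 1.3; F(240°)/CH3(300°) gauche 0.7 → 4.4 kcal/mol.
The minimum (3.9 kcal/mol) occurs with CH3 at 180°.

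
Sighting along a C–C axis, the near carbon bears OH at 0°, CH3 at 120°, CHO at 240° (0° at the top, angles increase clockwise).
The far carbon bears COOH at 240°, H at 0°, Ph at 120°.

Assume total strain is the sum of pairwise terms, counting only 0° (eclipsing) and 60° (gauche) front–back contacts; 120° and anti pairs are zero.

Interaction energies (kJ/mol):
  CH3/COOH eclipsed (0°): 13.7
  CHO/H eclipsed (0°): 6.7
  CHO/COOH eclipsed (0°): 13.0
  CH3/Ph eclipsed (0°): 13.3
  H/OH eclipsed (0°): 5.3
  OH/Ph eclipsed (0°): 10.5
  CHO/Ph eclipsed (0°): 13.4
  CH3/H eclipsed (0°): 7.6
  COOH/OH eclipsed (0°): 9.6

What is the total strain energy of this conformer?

This conformer (eclipsed): OH(0°)/H(0°) eclipsed 5.3; CH3(120°)/Ph(120°) eclipsed 13.3; CHO(240°)/COOH(240°) eclipsed 13.0 → 31.6 kJ/mol.

31.6 kJ/mol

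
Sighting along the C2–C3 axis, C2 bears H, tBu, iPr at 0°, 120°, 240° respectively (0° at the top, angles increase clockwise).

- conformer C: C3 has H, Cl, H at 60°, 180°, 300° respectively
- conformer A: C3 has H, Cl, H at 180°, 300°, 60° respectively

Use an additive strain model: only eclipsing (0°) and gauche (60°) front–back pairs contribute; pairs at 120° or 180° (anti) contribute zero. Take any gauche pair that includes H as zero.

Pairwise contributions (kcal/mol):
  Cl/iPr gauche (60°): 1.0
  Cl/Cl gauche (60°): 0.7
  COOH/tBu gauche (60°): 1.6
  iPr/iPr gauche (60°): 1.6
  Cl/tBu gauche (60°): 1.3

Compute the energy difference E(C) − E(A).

C (staggered): tBu–Cl gauche, iPr–Cl gauche; 1.3 + 1.0 = 2.3 kcal/mol.
A (staggered): iPr–Cl gauche; 1.0 = 1.0 kcal/mol.
E(C) − E(A) = 2.3 − 1.0 = +1.3 kcal/mol.

+1.3 kcal/mol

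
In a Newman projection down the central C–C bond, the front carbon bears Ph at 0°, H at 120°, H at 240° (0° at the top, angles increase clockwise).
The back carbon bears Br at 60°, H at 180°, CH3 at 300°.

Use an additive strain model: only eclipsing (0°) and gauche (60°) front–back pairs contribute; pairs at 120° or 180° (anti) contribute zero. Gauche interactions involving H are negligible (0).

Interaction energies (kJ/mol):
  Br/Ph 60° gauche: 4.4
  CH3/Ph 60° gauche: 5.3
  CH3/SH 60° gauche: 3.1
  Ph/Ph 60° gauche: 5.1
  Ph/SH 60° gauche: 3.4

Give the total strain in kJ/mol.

This conformer (staggered): Ph(0°)/Br(60°) gauche 4.4; Ph(0°)/CH3(300°) gauche 5.3 → 9.7 kJ/mol.

9.7 kJ/mol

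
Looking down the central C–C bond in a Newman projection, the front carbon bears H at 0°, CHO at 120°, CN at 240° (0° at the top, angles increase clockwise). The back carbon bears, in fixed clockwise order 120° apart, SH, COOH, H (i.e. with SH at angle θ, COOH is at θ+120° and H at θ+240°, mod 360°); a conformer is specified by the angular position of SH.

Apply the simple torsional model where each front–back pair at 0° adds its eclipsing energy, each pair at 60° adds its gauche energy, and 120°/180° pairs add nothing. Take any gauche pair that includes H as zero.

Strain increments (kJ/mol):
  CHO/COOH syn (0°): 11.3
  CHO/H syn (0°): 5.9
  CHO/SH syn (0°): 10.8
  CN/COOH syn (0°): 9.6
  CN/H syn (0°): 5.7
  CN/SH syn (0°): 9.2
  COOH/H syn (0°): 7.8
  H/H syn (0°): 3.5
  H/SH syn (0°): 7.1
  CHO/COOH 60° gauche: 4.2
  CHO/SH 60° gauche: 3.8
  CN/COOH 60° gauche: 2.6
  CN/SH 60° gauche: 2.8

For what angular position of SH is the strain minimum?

300°

SH at 0° (eclipsed): H–SH eclipsed, CHO–COOH eclipsed, CN–H eclipsed; 7.1 + 11.3 + 5.7 = 24.1 kJ/mol.
SH at 60° (staggered): CHO–SH gauche, CHO–COOH gauche, CN–COOH gauche; 3.8 + 4.2 + 2.6 = 10.6 kJ/mol.
SH at 120° (eclipsed): H–H eclipsed, CHO–SH eclipsed, CN–COOH eclipsed; 3.5 + 10.8 + 9.6 = 23.9 kJ/mol.
SH at 180° (staggered): CHO–SH gauche, CN–SH gauche, CN–COOH gauche; 3.8 + 2.8 + 2.6 = 9.2 kJ/mol.
SH at 240° (eclipsed): H–COOH eclipsed, CHO–H eclipsed, CN–SH eclipsed; 7.8 + 5.9 + 9.2 = 22.9 kJ/mol.
SH at 300° (staggered): CHO–COOH gauche, CN–SH gauche; 4.2 + 2.8 = 7.0 kJ/mol.
The minimum (7.0 kJ/mol) occurs with SH at 300°.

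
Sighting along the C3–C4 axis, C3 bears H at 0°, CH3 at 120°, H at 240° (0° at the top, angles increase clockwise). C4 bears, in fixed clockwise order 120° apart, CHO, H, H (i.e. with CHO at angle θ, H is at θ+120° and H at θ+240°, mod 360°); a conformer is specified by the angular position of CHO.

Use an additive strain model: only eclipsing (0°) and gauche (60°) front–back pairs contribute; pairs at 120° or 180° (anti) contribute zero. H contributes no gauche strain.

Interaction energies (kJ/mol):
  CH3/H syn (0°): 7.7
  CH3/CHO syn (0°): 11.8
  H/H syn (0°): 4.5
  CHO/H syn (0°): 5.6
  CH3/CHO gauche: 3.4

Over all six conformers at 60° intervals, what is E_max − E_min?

CHO at 0° (eclipsed): H(0°)/CHO(0°) eclipsed 5.6; CH3(120°)/H(120°) eclipsed 7.7; H(240°)/H(240°) eclipsed 4.5 → 17.8 kJ/mol.
CHO at 60° (staggered): CH3(120°)/CHO(60°) gauche 3.4 → 3.4 kJ/mol.
CHO at 120° (eclipsed): H(0°)/H(0°) eclipsed 4.5; CH3(120°)/CHO(120°) eclipsed 11.8; H(240°)/H(240°) eclipsed 4.5 → 20.8 kJ/mol.
CHO at 180° (staggered): CH3(120°)/CHO(180°) gauche 3.4 → 3.4 kJ/mol.
CHO at 240° (eclipsed): H(0°)/H(0°) eclipsed 4.5; CH3(120°)/H(120°) eclipsed 7.7; H(240°)/CHO(240°) eclipsed 5.6 → 17.8 kJ/mol.
CHO at 300° (staggered): no non-H gauche contacts → 0.0 kJ/mol.
Max at 120° (20.8 kJ/mol), min at 300° (0.0 kJ/mol); barrier = 20.8 kJ/mol.

20.8 kJ/mol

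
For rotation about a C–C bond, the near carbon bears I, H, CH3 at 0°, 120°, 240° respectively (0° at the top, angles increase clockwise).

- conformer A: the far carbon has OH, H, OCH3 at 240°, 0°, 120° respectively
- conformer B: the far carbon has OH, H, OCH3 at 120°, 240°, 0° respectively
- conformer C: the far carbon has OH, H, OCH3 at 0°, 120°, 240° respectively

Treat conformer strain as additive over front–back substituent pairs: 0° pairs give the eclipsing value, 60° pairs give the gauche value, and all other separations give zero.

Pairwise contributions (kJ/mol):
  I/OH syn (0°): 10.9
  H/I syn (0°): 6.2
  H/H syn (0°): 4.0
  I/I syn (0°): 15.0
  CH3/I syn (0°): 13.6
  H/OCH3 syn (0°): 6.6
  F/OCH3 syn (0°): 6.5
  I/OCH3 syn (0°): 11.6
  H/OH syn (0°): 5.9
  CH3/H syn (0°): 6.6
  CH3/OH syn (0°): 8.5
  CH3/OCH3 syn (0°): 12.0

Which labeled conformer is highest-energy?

C

A is eclipsed. I at 0° is eclipsed with H at 0° (6.2); H at 120° is eclipsed with OCH3 at 120° (6.6); CH3 at 240° is eclipsed with OH at 240° (8.5). Total 21.3 kJ/mol.
B is eclipsed. I at 0° is eclipsed with OCH3 at 0° (11.6); H at 120° is eclipsed with OH at 120° (5.9); CH3 at 240° is eclipsed with H at 240° (6.6). Total 24.1 kJ/mol.
C is eclipsed. I at 0° is eclipsed with OH at 0° (10.9); H at 120° is eclipsed with H at 120° (4.0); CH3 at 240° is eclipsed with OCH3 at 240° (12.0). Total 26.9 kJ/mol.
C has the highest total (26.9 kJ/mol).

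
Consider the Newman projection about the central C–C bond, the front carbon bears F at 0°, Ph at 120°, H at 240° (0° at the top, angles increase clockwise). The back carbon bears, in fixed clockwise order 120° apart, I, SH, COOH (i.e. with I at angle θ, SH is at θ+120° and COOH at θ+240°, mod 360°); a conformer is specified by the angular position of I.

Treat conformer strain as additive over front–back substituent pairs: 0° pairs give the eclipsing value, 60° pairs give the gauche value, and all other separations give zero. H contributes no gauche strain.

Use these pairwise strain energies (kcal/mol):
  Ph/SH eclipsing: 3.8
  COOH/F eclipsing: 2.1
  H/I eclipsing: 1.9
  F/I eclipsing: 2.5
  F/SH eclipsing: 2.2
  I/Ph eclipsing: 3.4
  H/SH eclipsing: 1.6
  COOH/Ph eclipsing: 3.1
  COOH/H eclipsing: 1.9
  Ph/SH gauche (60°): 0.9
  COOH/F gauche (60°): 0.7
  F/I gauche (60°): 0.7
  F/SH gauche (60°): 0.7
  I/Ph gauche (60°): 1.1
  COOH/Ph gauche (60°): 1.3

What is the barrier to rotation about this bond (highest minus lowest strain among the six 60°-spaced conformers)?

4.8 kcal/mol

I at 0° (eclipsed): F(0°)/I(0°) eclipsed 2.5; Ph(120°)/SH(120°) eclipsed 3.8; H(240°)/COOH(240°) eclipsed 1.9 → 8.2 kcal/mol.
I at 60° (staggered): F(0°)/I(60°) gauche 0.7; F(0°)/COOH(300°) gauche 0.7; Ph(120°)/I(60°) gauche 1.1; Ph(120°)/SH(180°) gauche 0.9 → 3.4 kcal/mol.
I at 120° (eclipsed): F(0°)/COOH(0°) eclipsed 2.1; Ph(120°)/I(120°) eclipsed 3.4; H(240°)/SH(240°) eclipsed 1.6 → 7.1 kcal/mol.
I at 180° (staggered): F(0°)/SH(300°) gauche 0.7; F(0°)/COOH(60°) gauche 0.7; Ph(120°)/I(180°) gauche 1.1; Ph(120°)/COOH(60°) gauche 1.3 → 3.8 kcal/mol.
I at 240° (eclipsed): F(0°)/SH(0°) eclipsed 2.2; Ph(120°)/COOH(120°) eclipsed 3.1; H(240°)/I(240°) eclipsed 1.9 → 7.2 kcal/mol.
I at 300° (staggered): F(0°)/I(300°) gauche 0.7; F(0°)/SH(60°) gauche 0.7; Ph(120°)/SH(60°) gauche 0.9; Ph(120°)/COOH(180°) gauche 1.3 → 3.6 kcal/mol.
Max at 0° (8.2 kcal/mol), min at 60° (3.4 kcal/mol); barrier = 4.8 kcal/mol.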